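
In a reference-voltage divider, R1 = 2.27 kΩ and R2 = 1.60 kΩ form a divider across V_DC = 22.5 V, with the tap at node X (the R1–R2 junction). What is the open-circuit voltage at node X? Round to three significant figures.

V_th ≈ 9.30 V

With X open, the divider is unloaded: V_th = 22.5 × 1.60/3.870 = 9.302 V.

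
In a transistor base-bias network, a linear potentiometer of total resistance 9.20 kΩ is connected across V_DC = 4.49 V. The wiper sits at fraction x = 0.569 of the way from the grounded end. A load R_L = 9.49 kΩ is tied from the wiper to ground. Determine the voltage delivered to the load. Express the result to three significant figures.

V_out ≈ 2.06 V

The pot divides into 3.965 kΩ above the wiper and 5.235 kΩ below.
(x·R_p) ‖ R_L = 3.374 kΩ.
Then V_out = V_DC · 3.374/(3.965 + 3.374) = 2.064 V.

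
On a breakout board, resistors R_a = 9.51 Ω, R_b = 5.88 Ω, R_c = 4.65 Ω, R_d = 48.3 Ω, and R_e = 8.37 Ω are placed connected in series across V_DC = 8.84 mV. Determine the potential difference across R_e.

V ≈ 0.965 mV

ΣR = 9.51 + 5.88 + 4.65 + 48.3 + 8.37 = 76.71 Ω.
By the voltage-divider rule, V = 8.84 × 8.370/76.71 = 0.9646 mV.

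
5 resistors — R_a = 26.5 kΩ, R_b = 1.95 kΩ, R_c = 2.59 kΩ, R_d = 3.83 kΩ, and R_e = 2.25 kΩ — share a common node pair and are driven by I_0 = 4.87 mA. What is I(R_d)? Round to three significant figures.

Total conductance ΣG = 1/26.5 + 1/1.95 + 1/2.59 + 1/3.83 + 1/2.25 = 1.642 (units of 1/kΩ).
By the current-divider rule, I = I_0 · G_k/ΣG = 4.87 × 0.1590 = 0.7743 mA.

I ≈ 0.774 mA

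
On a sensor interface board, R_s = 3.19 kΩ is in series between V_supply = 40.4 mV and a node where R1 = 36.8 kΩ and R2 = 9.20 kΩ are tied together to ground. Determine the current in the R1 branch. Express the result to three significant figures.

Combine the parallel branches: R_p = (1/36.8 + 1/9.20)⁻¹ = 7.360 kΩ.
Node voltage V_A = V_supply · R_p/(R_s + R_p) = 40.4 × 0.6976 = 28.18 mV.
I(R1) = V_A / R1 = 28.18/36.8 = 0.7659 µA.

I ≈ 0.766 µA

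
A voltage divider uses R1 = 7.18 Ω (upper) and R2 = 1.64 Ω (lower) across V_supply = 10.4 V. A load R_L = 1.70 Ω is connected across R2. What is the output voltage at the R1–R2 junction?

V_out ≈ 1.08 V

The load sits in parallel with R2, giving an effective lower resistance R2' = R2·R_L/(R2+R_L) = 0.8347 Ω.
Voltage divider with the loaded lower leg: V_out = 10.4 × 0.8347/(7.18 + 0.8347) = 10.4 × 0.1041 = 1.083 V.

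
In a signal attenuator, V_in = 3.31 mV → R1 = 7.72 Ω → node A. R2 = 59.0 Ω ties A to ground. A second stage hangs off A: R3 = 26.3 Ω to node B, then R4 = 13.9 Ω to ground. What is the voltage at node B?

V_B ≈ 0.865 mV

Looking into the second stage from A: R3 + R4 = 40.20 Ω appears in parallel with R2.
Effective lower resistance at A: R2 ‖ 40.20 = 23.91 Ω.
So V_A = 3.31 × 0.7559 = 2.502 mV.
Then the unloaded second divider: V_B = V_A × R4/(R3+R4) = 2.502 × 0.3458 = 0.8652 mV.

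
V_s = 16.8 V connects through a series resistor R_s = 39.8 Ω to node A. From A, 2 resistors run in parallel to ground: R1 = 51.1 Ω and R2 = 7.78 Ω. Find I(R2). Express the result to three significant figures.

Equivalent of the parallel group: R_p = 6.752 Ω.
V_A = 16.8 × 6.752/46.55 = 2.437 V.
Branch current I = V_A/R2 = 2.437/7.78 = 0.3132 A.
(Check via current divider: I_total = 0.3609 A; share G_k/ΣG = 0.8679 → same result.)

I ≈ 0.313 A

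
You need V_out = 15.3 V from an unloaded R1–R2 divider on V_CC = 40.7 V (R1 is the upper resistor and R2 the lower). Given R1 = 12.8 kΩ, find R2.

Required fraction k = V_out/V_CC = 0.3759.
Rearranging, R2 = R1·k/(1−k) = 12.8 × 0.6024 = 7.710 kΩ.

R2 ≈ 7.71 kΩ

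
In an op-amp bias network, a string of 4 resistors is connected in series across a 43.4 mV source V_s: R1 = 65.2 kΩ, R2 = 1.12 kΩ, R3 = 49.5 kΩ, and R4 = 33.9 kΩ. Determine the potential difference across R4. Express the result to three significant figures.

Series total: ΣR = 65.2 + 1.12 + 49.5 + 33.9 = 149.7 kΩ.
V = V_s · R/ΣR = 43.4 × 0.2264 = 9.827 mV.

V ≈ 9.83 mV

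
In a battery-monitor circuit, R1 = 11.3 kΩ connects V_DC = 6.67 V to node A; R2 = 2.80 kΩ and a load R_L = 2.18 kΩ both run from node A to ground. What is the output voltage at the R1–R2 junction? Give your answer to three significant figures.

The load sits in parallel with R2, giving an effective lower resistance R2' = R2·R_L/(R2+R_L) = 1.226 kΩ.
Voltage divider with the loaded lower leg: V_out = 6.67 × 1.226/(11.3 + 1.226) = 6.67 × 0.09786 = 0.6527 V.

V_out ≈ 0.653 V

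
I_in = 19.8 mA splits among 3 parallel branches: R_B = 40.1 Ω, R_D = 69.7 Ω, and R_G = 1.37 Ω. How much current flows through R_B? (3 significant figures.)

Conductances: ΣG = 1/40.1 + 1/69.7 + 1/1.37 = 0.7692 (1/Ω).
R_B takes the fraction G_k/ΣG = 0.02494/0.7692 = 0.03242, so I = 19.8 × 0.03242 = 0.6419 mA.

I ≈ 0.642 mA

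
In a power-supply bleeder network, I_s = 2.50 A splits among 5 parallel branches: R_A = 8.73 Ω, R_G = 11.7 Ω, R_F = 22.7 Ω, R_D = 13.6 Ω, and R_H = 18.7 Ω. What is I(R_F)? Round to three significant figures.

Conductances: ΣG = 1/8.73 + 1/11.7 + 1/22.7 + 1/13.6 + 1/18.7 = 0.3711 (1/Ω).
Current divider: I(R_F) = I_s · G_k/ΣG = 2.50 × (0.04405/0.3711) = 2.50 × 0.1187 = 0.2968 A.

I ≈ 0.297 A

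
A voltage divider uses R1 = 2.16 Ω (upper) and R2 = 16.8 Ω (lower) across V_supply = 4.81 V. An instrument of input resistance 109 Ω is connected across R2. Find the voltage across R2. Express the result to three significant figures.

V_out ≈ 4.19 V

First combine the lower leg with the load: R2 ‖ R_L = 14.56 Ω.
Then V_out = V_supply · R2'/(R1 + R2') = 4.81 × 14.56/16.72 = 4.188 V.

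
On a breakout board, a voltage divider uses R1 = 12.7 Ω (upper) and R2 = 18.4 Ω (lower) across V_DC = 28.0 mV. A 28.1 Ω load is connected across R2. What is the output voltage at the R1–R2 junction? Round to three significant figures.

V_out ≈ 13.1 mV

First combine the lower leg with the load: R2 ‖ R_L = 11.12 Ω.
Voltage divider with the loaded lower leg: V_out = 28.0 × 11.12/(12.7 + 11.12) = 28.0 × 0.4668 = 13.07 mV.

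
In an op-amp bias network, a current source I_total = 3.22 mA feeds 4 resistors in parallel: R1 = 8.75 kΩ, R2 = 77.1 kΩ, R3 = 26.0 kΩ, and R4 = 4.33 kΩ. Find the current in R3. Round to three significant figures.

ΣG = 1/8.75 + 1/77.1 + 1/26.0 + 1/4.33 = 0.3967.
By the current-divider rule, I = I_total · G_k/ΣG = 3.22 × 0.09696 = 0.3122 mA.

I ≈ 0.312 mA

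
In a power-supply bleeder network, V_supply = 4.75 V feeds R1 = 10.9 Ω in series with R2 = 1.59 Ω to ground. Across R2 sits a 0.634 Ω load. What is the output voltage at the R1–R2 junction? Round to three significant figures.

V_out ≈ 0.190 V

The load sits in parallel with R2, giving an effective lower resistance R2' = R2·R_L/(R2+R_L) = 0.4533 Ω.
Now apply the divider: V_out = 4.75 × 0.03992 = 0.1896 V.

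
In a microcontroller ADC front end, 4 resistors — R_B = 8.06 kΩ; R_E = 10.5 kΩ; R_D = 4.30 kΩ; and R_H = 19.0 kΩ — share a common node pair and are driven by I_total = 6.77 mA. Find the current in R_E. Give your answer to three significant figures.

I ≈ 1.28 mA

Conductances: ΣG = 1/8.06 + 1/10.5 + 1/4.30 + 1/19.0 = 0.5045 (1/kΩ).
R_E takes the fraction G_k/ΣG = 0.09524/0.5045 = 0.1888, so I = 6.77 × 0.1888 = 1.278 mA.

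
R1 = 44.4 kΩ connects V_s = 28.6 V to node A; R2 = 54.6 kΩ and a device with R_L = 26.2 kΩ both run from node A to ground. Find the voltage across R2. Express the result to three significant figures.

V_out ≈ 8.15 V

First combine the lower leg with the load: R2 ‖ R_L = 17.70 kΩ.
Now apply the divider: V_out = 28.6 × 0.2851 = 8.153 V.
(Unloaded it would be 15.8 V; the load pulls it down.)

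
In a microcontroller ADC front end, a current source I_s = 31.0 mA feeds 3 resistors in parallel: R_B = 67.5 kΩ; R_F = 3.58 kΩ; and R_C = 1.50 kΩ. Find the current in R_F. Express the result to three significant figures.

Total conductance ΣG = 1/67.5 + 1/3.58 + 1/1.50 = 0.9608 (units of 1/kΩ).
Current divider: I(R_F) = I_s · G_k/ΣG = 31.0 × (0.2793/0.9608) = 31.0 × 0.2907 = 9.012 mA.

I ≈ 9.01 mA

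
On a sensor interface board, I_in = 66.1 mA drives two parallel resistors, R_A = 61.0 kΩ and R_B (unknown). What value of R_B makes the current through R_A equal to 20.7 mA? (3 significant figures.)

In a two-way split, I_A/I_in = R_B/(R_A + R_B).
20.7/66.1 = R_B/(R_A + R_B) → R_B = R_A · (0.3132)/(1 − 0.3132) = 61.0 × 0.4559 = 27.81 kΩ.

R_B ≈ 27.8 kΩ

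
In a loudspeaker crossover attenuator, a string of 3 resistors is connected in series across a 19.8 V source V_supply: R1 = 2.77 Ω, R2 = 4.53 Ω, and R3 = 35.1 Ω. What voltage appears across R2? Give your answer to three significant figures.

Total series resistance ΣR = 2.77 + 4.53 + 35.1 = 42.40 Ω.
Voltage divider: V = V_supply · (4.530 / 42.40) = 19.8 × 0.1068 = 2.115 V.

V ≈ 2.12 V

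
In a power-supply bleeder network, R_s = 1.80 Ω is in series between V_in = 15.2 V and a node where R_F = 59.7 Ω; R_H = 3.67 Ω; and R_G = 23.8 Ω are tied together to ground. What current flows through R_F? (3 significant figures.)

Parallel bank: R_p = 1/(1/59.7 + 1/3.67 + 1/23.8) = 3.019 Ω.
Node voltage V_A = V_in · R_p/(R_s + R_p) = 15.2 × 0.6265 = 9.522 V.
I(R_F) = V_A / R_F = 9.522/59.7 = 0.1595 A.

I ≈ 0.160 A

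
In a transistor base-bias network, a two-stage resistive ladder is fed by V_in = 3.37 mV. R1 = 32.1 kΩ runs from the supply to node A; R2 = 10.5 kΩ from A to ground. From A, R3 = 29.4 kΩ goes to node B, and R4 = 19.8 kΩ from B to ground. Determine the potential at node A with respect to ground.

V_A ≈ 0.716 mV

The second stage (R3 + R4 = 49.20 kΩ) loads node A in parallel with R2.
R2 ‖ (R3+R4) = 8.653 kΩ.
V_A = 3.37 × 8.653/(32.1 + 8.653) = 0.7156 mV.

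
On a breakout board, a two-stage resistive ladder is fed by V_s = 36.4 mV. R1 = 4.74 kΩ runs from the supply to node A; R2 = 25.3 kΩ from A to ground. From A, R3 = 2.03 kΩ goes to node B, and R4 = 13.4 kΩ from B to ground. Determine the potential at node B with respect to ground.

The second stage (R3 + R4 = 15.43 kΩ) loads node A in parallel with R2.
Effective lower resistance at A: R2 ‖ 15.43 = 9.585 kΩ.
First divider: V_A = V_s · 9.585/(4.74 + 9.585) = 24.36 mV.
Then the unloaded second divider: V_B = V_A × R4/(R3+R4) = 24.36 × 0.8684 = 21.15 mV.

V_B ≈ 21.2 mV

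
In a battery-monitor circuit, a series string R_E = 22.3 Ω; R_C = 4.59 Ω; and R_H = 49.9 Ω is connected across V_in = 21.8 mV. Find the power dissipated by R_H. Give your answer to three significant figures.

P ≈ 4.02 µW

Series current I = V_in/ΣR = 21.8/76.79 = 0.2839 mA.
P = I²R = 0.08059 × 49.9 = 4.022 µW.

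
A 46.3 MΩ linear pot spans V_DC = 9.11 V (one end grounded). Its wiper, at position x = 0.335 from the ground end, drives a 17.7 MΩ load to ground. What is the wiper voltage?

V_out ≈ 1.93 V

Split the track: R_lower = x·R_p = 15.51 MΩ, R_upper = (1−x)·R_p = 30.79 MΩ.
Lower segment in parallel with the load: 15.51 ‖ 17.7 = 8.267 MΩ.
V_out = 9.11 × 8.267/(30.79 + 8.267) = 1.928 V.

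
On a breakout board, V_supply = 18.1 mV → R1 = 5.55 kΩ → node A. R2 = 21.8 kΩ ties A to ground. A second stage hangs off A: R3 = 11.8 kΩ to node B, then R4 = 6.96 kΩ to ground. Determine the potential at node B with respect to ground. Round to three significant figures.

Looking into the second stage from A: R3 + R4 = 18.76 kΩ appears in parallel with R2.
R2 ‖ (R3+R4) = 10.08 kΩ.
First divider: V_A = V_supply · 10.08/(5.55 + 10.08) = 11.67 mV.
V_B = V_A × 0.3710 = 4.331 mV.

V_B ≈ 4.33 mV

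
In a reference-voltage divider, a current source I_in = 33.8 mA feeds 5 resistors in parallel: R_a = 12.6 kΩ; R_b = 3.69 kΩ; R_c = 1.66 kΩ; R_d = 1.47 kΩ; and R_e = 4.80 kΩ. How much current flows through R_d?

I ≈ 12.5 mA

ΣG = 1/12.6 + 1/3.69 + 1/1.66 + 1/1.47 + 1/4.80 = 1.841.
By the current-divider rule, I = I_in · G_k/ΣG = 33.8 × 0.3694 = 12.49 mA.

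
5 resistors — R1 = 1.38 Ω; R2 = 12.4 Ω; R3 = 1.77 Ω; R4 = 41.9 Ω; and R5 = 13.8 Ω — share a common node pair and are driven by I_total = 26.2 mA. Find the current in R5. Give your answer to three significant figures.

ΣG = 1/1.38 + 1/12.4 + 1/1.77 + 1/41.9 + 1/13.8 = 1.467.
Current divider: I(R5) = I_total · G_k/ΣG = 26.2 × (0.07246/1.467) = 26.2 × 0.04941 = 1.295 mA.

I ≈ 1.29 mA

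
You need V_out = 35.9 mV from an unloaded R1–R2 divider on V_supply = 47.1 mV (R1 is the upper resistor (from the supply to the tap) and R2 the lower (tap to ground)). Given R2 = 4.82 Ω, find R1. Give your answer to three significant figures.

R1 ≈ 1.50 Ω

The divider ratio is R2/(R1+R2) = 35.9/47.1 = 0.7622.
Rearranging, R1 = R2·(1−k)/k = 4.82 × 0.3120 = 1.504 Ω.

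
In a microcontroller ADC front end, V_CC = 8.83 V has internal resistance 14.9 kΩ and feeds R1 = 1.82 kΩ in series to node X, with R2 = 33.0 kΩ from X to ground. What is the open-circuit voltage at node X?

R1' = 14.9 + 1.82 = 16.72 kΩ (source resistance + R1).
V_th is the unloaded tap voltage: V_CC · R2/(R1'+R2) = 8.83 × 0.6637 = 5.861 V.

V_th ≈ 5.86 V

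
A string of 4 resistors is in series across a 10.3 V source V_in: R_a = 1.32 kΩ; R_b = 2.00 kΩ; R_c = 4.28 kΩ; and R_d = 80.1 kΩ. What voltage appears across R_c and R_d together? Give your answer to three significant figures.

V ≈ 9.91 V

Series total: ΣR = 1.32 + 2.00 + 4.28 + 80.1 = 87.70 kΩ.
R_{R_c..R_d} = 4.28 + 80.1 = 84.38 kΩ.
By the voltage-divider rule, V = 10.3 × 84.38/87.70 = 9.910 V.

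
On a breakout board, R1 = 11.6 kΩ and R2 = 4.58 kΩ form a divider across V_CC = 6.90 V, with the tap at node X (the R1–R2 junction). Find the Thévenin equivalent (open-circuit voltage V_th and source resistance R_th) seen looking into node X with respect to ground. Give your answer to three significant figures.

V_th ≈ 1.95 V, R_th ≈ 3.28 kΩ

V_th is the unloaded tap voltage: V_CC · R2/(R1+R2) = 6.90 × 0.2831 = 1.953 V.
Looking into X with the source shorted: R_th = R1·R2/(R1+R2) = 11.60 × 4.58/16.18 = 3.284 kΩ.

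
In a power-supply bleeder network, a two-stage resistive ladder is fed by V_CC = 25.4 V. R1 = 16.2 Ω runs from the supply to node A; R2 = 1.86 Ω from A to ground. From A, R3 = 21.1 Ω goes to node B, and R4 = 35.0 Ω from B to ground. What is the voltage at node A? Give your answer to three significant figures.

V_A ≈ 2.54 V

Node A sees R2 in parallel with the series input of stage 2, R3 + R4 = 56.10 Ω.
Effective lower resistance at A: R2 ‖ 56.10 = 1.800 Ω.
So V_A = 25.4 × 0.1000 = 2.540 V.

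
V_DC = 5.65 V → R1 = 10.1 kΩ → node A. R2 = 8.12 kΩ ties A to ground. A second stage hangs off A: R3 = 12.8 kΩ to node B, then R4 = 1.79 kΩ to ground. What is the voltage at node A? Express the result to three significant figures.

V_A ≈ 1.92 V

Looking into the second stage from A: R3 + R4 = 14.59 kΩ appears in parallel with R2.
R2 ‖ (R3+R4) = 5.217 kΩ.
First divider: V_A = V_DC · 5.217/(10.1 + 5.217) = 1.924 V.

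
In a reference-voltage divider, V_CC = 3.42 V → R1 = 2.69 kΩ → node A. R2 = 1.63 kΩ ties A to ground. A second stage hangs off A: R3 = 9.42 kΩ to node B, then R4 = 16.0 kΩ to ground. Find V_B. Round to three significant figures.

V_B ≈ 0.781 V

The second stage (R3 + R4 = 25.42 kΩ) loads node A in parallel with R2.
R2 ‖ (R3+R4) = 1.532 kΩ.
So V_A = 3.42 × 0.3628 = 1.241 V.
Then the unloaded second divider: V_B = V_A × R4/(R3+R4) = 1.241 × 0.6294 = 0.7810 V.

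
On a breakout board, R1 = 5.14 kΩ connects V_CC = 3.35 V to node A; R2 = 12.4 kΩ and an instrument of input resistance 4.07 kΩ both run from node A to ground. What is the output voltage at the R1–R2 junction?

R2 ‖ R_L = (12.4 × 4.07)/(12.4 + 4.07) = 3.064 kΩ.
Voltage divider with the loaded lower leg: V_out = 3.35 × 3.064/(5.14 + 3.064) = 3.35 × 0.3735 = 1.251 V.
(Unloaded it would be 2.37 V; the load pulls it down.)

V_out ≈ 1.25 V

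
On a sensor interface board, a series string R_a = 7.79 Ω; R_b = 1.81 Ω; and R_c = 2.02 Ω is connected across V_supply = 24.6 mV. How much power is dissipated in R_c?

The common current is I = 24.6/11.62 = 2.117 mA.
V(R_c) = I·R = 4.276 mV; P = V·I = 4.276 × 2.117 = 9.053 µW.

P ≈ 9.05 µW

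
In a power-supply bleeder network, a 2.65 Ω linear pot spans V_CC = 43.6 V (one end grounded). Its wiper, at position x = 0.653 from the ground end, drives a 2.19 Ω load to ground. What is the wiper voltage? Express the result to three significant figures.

Split the track: R_lower = x·R_p = 1.730 Ω, R_upper = (1−x)·R_p = 0.9195 Ω.
(x·R_p) ‖ R_L = 0.9666 Ω.
V_out = 43.6 × 0.9666/(0.9195 + 0.9666) = 22.34 V.
(Unloaded: V_out = x·V_CC = 28.5 V.)

V_out ≈ 22.3 V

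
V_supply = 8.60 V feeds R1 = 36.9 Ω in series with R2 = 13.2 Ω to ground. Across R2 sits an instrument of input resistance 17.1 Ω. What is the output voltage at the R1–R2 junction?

V_out ≈ 1.44 V

The load sits in parallel with R2, giving an effective lower resistance R2' = R2·R_L/(R2+R_L) = 7.450 Ω.
Now apply the divider: V_out = 8.60 × 0.1680 = 1.445 V.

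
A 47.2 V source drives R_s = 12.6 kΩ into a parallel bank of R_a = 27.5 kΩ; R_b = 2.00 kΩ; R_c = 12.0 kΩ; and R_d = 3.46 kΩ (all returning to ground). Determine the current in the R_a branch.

Equivalent of the parallel group: R_p = 1.100 kΩ.
V_A = 47.2 × 1.100/13.70 = 3.791 V.
Branch current I = V_A/R_a = 3.791/27.5 = 0.1379 mA.
(Equivalently: I_total = 3.445 mA, then current-divider fraction G_k/ΣG = 0.04002.)

I ≈ 0.138 mA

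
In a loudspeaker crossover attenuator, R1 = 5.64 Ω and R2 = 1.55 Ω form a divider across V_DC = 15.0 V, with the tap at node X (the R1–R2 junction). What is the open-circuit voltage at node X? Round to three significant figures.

V_th is the unloaded tap voltage: V_DC · R2/(R1+R2) = 15.0 × 0.2156 = 3.234 V.

V_th ≈ 3.23 V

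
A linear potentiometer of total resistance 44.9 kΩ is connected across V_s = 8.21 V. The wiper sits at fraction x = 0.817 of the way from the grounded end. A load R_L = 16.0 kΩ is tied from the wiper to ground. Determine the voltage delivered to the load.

V_out ≈ 4.73 V

Split the track: R_lower = x·R_p = 36.68 kΩ, R_upper = (1−x)·R_p = 8.217 kΩ.
Lower segment in parallel with the load: 36.68 ‖ 16.0 = 11.14 kΩ.
Loaded-divider output: V_out = 8.21 × 0.5755 = 4.725 V.
(Unloaded: V_out = x·V_s = 6.71 V.)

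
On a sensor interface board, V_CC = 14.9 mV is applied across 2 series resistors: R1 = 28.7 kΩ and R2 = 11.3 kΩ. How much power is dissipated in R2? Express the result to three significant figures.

P ≈ 1.57 nW

ΣR = 40.00 kΩ → I = 14.9/40.00 = 0.3725 µA.
P(R2) = I²·R2 = (0.3725)² × 11.3 = 1.568 nW.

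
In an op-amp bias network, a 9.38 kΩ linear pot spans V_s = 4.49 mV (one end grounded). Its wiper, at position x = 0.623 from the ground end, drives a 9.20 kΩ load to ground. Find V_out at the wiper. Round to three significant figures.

The pot divides into 3.536 kΩ above the wiper and 5.844 kΩ below.
Lower segment in parallel with the load: 5.844 ‖ 9.20 = 3.574 kΩ.
Loaded-divider output: V_out = 4.49 × 0.5026 = 2.257 mV.
(Unloaded: V_out = x·V_s = 2.80 mV.)

V_out ≈ 2.26 mV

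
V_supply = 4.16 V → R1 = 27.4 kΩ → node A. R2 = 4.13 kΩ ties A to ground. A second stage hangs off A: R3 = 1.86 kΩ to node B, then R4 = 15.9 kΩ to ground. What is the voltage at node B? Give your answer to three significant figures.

Looking into the second stage from A: R3 + R4 = 17.76 kΩ appears in parallel with R2.
Effective lower resistance at A: R2 ‖ 17.76 = 3.351 kΩ.
So V_A = 4.16 × 0.1090 = 0.4533 V.
Stage 2 is unloaded, so V_B = V_A · R4/(R3+R4) = 0.4533 × 15.9/17.76 = 0.4058 V.

V_B ≈ 0.406 V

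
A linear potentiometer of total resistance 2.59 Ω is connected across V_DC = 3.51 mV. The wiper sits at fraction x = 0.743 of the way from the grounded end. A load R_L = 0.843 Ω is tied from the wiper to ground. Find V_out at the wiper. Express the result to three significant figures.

V_out ≈ 1.64 mV

Lower segment x·R_p = 1.924 Ω; upper segment (1−x)·R_p = 0.6656 Ω.
R_L loads the lower segment: effective lower R = 0.5862 Ω.
Then V_out = V_DC · 0.5862/(0.6656 + 0.5862) = 1.644 mV.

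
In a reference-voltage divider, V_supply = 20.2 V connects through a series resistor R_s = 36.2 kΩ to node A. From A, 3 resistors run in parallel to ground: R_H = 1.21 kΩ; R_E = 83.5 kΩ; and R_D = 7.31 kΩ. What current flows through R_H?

I ≈ 0.460 mA

Equivalent of the parallel group: R_p = 1.025 kΩ.
Node voltage V_A = V_supply · R_p/(R_s + R_p) = 20.2 × 0.02755 = 0.5564 V.
I(R_H) = V_A / R_H = 0.5564/1.21 = 0.4599 mA.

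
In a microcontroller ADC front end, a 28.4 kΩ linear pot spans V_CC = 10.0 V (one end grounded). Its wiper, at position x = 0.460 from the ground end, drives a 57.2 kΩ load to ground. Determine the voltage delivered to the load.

The pot divides into 15.34 kΩ above the wiper and 13.06 kΩ below.
(x·R_p) ‖ R_L = 10.64 kΩ.
V_out = 10.0 × 10.64/(15.34 + 10.64) = 4.095 V.

V_out ≈ 4.09 V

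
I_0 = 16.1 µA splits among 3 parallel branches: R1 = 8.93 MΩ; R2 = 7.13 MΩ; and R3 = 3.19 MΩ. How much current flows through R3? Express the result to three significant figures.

ΣG = 1/8.93 + 1/7.13 + 1/3.19 = 0.5657.
By the current-divider rule, I = I_0 · G_k/ΣG = 16.1 × 0.5541 = 8.922 µA.

I ≈ 8.92 µA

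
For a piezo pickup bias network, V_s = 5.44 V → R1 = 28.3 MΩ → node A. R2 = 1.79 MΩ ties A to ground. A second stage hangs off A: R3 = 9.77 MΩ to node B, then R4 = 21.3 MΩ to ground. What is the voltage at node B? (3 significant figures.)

The second stage (R3 + R4 = 31.07 MΩ) loads node A in parallel with R2.
R2 ‖ (R3+R4) = 1.692 MΩ.
So V_A = 5.44 × 0.05643 = 0.3070 V.
Stage 2 is unloaded, so V_B = V_A · R4/(R3+R4) = 0.3070 × 21.3/31.07 = 0.2105 V.

V_B ≈ 0.210 V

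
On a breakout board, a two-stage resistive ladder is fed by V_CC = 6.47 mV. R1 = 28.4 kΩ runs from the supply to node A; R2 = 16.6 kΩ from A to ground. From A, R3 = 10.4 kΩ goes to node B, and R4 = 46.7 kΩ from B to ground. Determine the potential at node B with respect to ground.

V_B ≈ 1.65 mV

Node A sees R2 in parallel with the series input of stage 2, R3 + R4 = 57.10 kΩ.
Effective lower resistance at A: R2 ‖ 57.10 = 12.86 kΩ.
First divider: V_A = V_CC · 12.86/(28.4 + 12.86) = 2.017 mV.
V_B = V_A × 0.8179 = 1.649 mV.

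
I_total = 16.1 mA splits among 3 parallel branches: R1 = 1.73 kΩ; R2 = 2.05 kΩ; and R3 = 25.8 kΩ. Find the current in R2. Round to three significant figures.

Total conductance ΣG = 1/1.73 + 1/2.05 + 1/25.8 = 1.105 (units of 1/kΩ).
R2 takes the fraction G_k/ΣG = 0.4878/1.105 = 0.4416, so I = 16.1 × 0.4416 = 7.110 mA.

I ≈ 7.11 mA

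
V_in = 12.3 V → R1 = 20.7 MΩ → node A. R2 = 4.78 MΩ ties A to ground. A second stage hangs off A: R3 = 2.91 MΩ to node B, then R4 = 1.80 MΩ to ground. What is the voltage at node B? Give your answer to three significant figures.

V_B ≈ 0.483 V

The second stage (R3 + R4 = 4.710 MΩ) loads node A in parallel with R2.
R2 ‖ (R3+R4) = 2.372 MΩ.
First divider: V_A = V_in · 2.372/(20.7 + 2.372) = 1.265 V.
Then the unloaded second divider: V_B = V_A × R4/(R3+R4) = 1.265 × 0.3822 = 0.4833 V.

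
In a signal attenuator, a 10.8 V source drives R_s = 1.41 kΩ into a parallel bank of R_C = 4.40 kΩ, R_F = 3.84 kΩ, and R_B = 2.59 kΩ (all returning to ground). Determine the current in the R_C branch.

I ≈ 1.10 mA

Equivalent of the parallel group: R_p = 1.144 kΩ.
V_A = 10.8 × 1.144/2.554 = 4.839 V.
I(R_C) = V_A / R_C = 4.839/4.40 = 1.100 mA.
(Equivalently: I_total = 4.228 mA, then current-divider fraction G_k/ΣG = 0.2601.)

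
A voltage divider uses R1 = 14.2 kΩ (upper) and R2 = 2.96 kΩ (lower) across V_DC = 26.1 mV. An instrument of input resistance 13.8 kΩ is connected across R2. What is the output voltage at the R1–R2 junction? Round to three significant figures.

R2 ‖ R_L = (2.96 × 13.8)/(2.96 + 13.8) = 2.437 kΩ.
Now apply the divider: V_out = 26.1 × 0.1465 = 3.823 mV.
(Unloaded it would be 4.50 mV; the load pulls it down.)

V_out ≈ 3.82 mV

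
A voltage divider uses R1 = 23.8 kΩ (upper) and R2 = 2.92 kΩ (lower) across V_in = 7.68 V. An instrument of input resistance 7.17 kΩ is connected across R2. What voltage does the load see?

The load sits in parallel with R2, giving an effective lower resistance R2' = R2·R_L/(R2+R_L) = 2.075 kΩ.
Voltage divider with the loaded lower leg: V_out = 7.68 × 2.075/(23.8 + 2.075) = 7.68 × 0.08019 = 0.6159 V.

V_out ≈ 0.616 V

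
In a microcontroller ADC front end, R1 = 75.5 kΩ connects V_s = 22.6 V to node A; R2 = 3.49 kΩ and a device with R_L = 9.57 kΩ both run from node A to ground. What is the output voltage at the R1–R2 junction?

R2 ‖ R_L = (3.49 × 9.57)/(3.49 + 9.57) = 2.557 kΩ.
Now apply the divider: V_out = 22.6 × 0.03276 = 0.7404 V.
(Unloaded it would be 0.999 V; the load pulls it down.)

V_out ≈ 0.740 V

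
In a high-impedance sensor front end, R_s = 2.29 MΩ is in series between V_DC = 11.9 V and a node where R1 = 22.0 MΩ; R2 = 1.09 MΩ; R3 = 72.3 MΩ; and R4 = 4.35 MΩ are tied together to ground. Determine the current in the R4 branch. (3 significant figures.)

Parallel bank: R_p = 1/(1/22.0 + 1/1.09 + 1/72.3 + 1/4.35) = 0.8288 MΩ.
V_A by voltage divider: V_A = 11.9 × 0.8288/(2.29 + 0.8288) = 3.162 V.
I(R4) = V_A / R4 = 3.162/4.35 = 0.7270 µA.

I ≈ 0.727 µA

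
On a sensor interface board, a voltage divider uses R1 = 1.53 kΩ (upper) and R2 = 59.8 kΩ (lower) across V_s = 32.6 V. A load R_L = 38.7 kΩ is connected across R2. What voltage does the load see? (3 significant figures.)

V_out ≈ 30.6 V

R2 ‖ R_L = (59.8 × 38.7)/(59.8 + 38.7) = 23.50 kΩ.
Then V_out = V_s · R2'/(R1 + R2') = 32.6 × 23.50/25.03 = 30.61 V.
(Unloaded it would be 31.8 V; the load pulls it down.)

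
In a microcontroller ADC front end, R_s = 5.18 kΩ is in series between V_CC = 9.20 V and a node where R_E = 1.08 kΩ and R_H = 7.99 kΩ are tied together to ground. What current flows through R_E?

Parallel bank: R_p = 1/(1/1.08 + 1/7.99) = 0.9514 kΩ.
V_A = 9.20 × 0.9514/6.131 = 1.428 V.
I(R_E) = V_A / R_E = 1.428/1.08 = 1.322 mA.

I ≈ 1.32 mA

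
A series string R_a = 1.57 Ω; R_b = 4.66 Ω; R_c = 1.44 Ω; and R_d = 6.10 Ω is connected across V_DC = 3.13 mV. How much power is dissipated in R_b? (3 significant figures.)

Series current I = V_DC/ΣR = 3.13/13.77 = 0.2273 mA.
P(R_b) = I²·R_b = (0.2273)² × 4.66 = 0.2408 µW.

P ≈ 0.241 µW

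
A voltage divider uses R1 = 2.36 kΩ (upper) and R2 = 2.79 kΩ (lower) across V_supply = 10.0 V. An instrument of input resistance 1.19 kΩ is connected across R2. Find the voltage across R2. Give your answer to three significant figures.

First combine the lower leg with the load: R2 ‖ R_L = 0.8342 kΩ.
Then V_out = V_supply · R2'/(R1 + R2') = 10.0 × 0.8342/3.194 = 2.612 V.

V_out ≈ 2.61 V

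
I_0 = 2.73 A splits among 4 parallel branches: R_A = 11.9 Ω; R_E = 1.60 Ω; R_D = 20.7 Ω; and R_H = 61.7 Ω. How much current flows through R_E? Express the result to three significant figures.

Conductances: ΣG = 1/11.9 + 1/1.60 + 1/20.7 + 1/61.7 = 0.7736 (1/Ω).
Current divider: I(R_E) = I_0 · G_k/ΣG = 2.73 × (0.6250/0.7736) = 2.73 × 0.8080 = 2.206 A.

I ≈ 2.21 A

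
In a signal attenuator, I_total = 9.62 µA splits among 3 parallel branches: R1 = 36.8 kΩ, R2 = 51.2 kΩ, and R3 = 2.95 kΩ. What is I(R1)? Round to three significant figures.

I ≈ 0.678 µA

Total conductance ΣG = 1/36.8 + 1/51.2 + 1/2.95 = 0.3857 (units of 1/kΩ).
Current divider: I(R1) = I_total · G_k/ΣG = 9.62 × (0.02717/0.3857) = 9.62 × 0.07046 = 0.6778 µA.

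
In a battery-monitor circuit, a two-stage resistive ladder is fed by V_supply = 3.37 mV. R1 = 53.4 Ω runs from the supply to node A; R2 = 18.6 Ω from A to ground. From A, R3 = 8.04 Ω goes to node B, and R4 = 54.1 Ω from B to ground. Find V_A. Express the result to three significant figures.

V_A ≈ 0.712 mV

The second stage (R3 + R4 = 62.14 Ω) loads node A in parallel with R2.
R2 ‖ (R3+R4) = 14.32 Ω.
First divider: V_A = V_supply · 14.32/(53.4 + 14.32) = 0.7124 mV.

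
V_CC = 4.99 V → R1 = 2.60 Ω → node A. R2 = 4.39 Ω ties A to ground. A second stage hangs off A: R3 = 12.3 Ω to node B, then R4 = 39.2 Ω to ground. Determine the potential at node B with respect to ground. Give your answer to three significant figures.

V_B ≈ 2.31 V

Node A sees R2 in parallel with the series input of stage 2, R3 + R4 = 51.50 Ω.
Effective lower resistance at A: R2 ‖ 51.50 = 4.045 Ω.
V_A = 4.99 × 4.045/(2.60 + 4.045) = 3.038 V.
V_B = V_A × 0.7612 = 2.312 V.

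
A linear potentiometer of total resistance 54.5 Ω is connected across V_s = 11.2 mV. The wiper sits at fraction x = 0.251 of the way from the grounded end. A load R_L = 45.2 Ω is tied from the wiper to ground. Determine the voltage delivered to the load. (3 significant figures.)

Split the track: R_lower = x·R_p = 13.68 Ω, R_upper = (1−x)·R_p = 40.82 Ω.
Lower segment in parallel with the load: 13.68 ‖ 45.2 = 10.50 Ω.
Then V_out = V_s · 10.50/(40.82 + 10.50) = 2.292 mV.
(Unloaded: V_out = x·V_s = 2.81 mV.)

V_out ≈ 2.29 mV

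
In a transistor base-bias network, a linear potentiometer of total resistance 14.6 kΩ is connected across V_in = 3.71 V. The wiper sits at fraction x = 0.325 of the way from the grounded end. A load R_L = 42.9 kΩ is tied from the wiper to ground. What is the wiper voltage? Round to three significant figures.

V_out ≈ 1.12 V

Lower segment x·R_p = 4.745 kΩ; upper segment (1−x)·R_p = 9.855 kΩ.
(x·R_p) ‖ R_L = 4.272 kΩ.
V_out = 3.71 × 4.272/(9.855 + 4.272) = 1.122 V.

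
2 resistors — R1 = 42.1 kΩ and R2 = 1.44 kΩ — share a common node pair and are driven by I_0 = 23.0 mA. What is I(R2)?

I ≈ 22.2 mA

For two parallel branches, I_k = I_0 · (other R)/(sum of R).
I(R2) = 23.0 × 42.1/(42.1 + 1.44) = 23.0 × 0.9669 = 22.24 mA.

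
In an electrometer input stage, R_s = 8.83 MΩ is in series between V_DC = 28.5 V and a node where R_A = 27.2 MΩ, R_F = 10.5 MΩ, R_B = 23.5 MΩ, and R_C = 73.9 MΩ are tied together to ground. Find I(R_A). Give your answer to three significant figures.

Parallel bank: R_p = 1/(1/27.2 + 1/10.5 + 1/23.5 + 1/73.9) = 5.317 MΩ.
V_A = 28.5 × 5.317/14.15 = 10.71 V.
I(R_A) = V_A / R_A = 10.71/27.2 = 0.3938 µA.

I ≈ 0.394 µA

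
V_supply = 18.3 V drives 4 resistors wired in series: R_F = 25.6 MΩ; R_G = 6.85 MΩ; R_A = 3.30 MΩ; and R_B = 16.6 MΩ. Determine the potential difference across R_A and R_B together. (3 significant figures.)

V ≈ 6.96 V

Series total: ΣR = 25.6 + 6.85 + 3.30 + 16.6 = 52.35 MΩ.
R_{R_A..R_B} = 3.30 + 16.6 = 19.90 MΩ.
Voltage divider: V = V_supply · (19.90 / 52.35) = 18.3 × 0.3801 = 6.956 V.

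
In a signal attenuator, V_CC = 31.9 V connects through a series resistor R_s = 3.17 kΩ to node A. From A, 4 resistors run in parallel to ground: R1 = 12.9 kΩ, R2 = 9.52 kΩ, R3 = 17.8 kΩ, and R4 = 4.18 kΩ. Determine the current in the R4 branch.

I ≈ 3.03 mA

Parallel bank: R_p = 1/(1/12.9 + 1/9.52 + 1/17.8 + 1/4.18) = 2.092 kΩ.
V_A = 31.9 × 2.092/5.262 = 12.68 V.
Branch current I = V_A/R4 = 12.68/4.18 = 3.034 mA.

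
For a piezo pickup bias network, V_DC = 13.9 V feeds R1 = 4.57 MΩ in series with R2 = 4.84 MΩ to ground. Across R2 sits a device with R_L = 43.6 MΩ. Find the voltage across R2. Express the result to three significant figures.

V_out ≈ 6.78 V

First combine the lower leg with the load: R2 ‖ R_L = 4.356 MΩ.
Voltage divider with the loaded lower leg: V_out = 13.9 × 4.356/(4.57 + 4.356) = 13.9 × 0.4880 = 6.784 V.
(Unloaded it would be 7.15 V; the load pulls it down.)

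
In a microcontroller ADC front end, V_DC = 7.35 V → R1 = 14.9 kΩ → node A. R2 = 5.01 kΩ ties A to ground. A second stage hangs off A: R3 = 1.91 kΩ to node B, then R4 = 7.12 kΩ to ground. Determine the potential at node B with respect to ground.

V_B ≈ 1.03 V

The second stage (R3 + R4 = 9.030 kΩ) loads node A in parallel with R2.
R2 ‖ (R3+R4) = 3.222 kΩ.
First divider: V_A = V_DC · 3.222/(14.9 + 3.222) = 1.307 V.
Stage 2 is unloaded, so V_B = V_A · R4/(R3+R4) = 1.307 × 7.12/9.030 = 1.030 V.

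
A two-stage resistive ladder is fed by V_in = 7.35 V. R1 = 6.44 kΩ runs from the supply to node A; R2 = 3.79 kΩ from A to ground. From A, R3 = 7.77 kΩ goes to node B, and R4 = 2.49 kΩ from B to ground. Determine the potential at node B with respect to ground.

Node A sees R2 in parallel with the series input of stage 2, R3 + R4 = 10.26 kΩ.
Effective lower resistance at A: R2 ‖ 10.26 = 2.768 kΩ.
V_A = 7.35 × 2.768/(6.44 + 2.768) = 2.209 V.
Stage 2 is unloaded, so V_B = V_A · R4/(R3+R4) = 2.209 × 2.49/10.26 = 0.5362 V.

V_B ≈ 0.536 V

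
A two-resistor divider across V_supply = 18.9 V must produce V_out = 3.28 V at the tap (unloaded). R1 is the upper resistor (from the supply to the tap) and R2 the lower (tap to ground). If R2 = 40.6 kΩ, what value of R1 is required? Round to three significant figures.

The divider ratio is R2/(R1+R2) = 3.28/18.9 = 0.1735.
R1 = R2·(1/k − 1) = 40.6 × 4.762 = 193.3 kΩ.

R1 ≈ 193 kΩ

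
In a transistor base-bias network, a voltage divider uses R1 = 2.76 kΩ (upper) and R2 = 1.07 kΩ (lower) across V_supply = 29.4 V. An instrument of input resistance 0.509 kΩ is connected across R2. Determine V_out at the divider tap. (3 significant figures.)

The load sits in parallel with R2, giving an effective lower resistance R2' = R2·R_L/(R2+R_L) = 0.3449 kΩ.
Now apply the divider: V_out = 29.4 × 0.1111 = 3.266 V.
(Unloaded it would be 8.21 V; the load pulls it down.)

V_out ≈ 3.27 V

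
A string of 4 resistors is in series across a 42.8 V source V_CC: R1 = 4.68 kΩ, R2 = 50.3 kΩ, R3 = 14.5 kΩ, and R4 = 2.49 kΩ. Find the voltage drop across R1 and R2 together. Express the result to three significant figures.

ΣR = 4.68 + 50.3 + 14.5 + 2.49 = 71.97 kΩ.
R_{R1..R2} = 4.68 + 50.3 = 54.98 kΩ.
Voltage divider: V = V_CC · (54.98 / 71.97) = 42.8 × 0.7639 = 32.70 V.

V ≈ 32.7 V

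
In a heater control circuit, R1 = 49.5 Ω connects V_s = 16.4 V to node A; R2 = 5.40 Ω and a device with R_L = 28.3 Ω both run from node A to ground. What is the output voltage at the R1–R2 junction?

R2 ‖ R_L = (5.40 × 28.3)/(5.40 + 28.3) = 4.535 Ω.
Voltage divider with the loaded lower leg: V_out = 16.4 × 4.535/(49.5 + 4.535) = 16.4 × 0.08392 = 1.376 V.
(Unloaded it would be 1.61 V; the load pulls it down.)

V_out ≈ 1.38 V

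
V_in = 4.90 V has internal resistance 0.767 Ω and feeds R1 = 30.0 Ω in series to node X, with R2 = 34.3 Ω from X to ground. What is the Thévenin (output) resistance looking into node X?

R1' = 0.767 + 30.0 = 30.77 Ω (source resistance + R1).
With V_in suppressed (replaced by a short), R_th = R1' ‖ R2 = (30.77 × 34.3)/(30.77 + 34.3) = 16.22 Ω.

R_th ≈ 16.2 Ω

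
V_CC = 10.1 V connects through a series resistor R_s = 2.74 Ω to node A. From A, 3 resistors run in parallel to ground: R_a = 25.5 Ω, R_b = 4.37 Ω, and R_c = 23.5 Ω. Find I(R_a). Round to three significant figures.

Parallel bank: R_p = 1/(1/25.5 + 1/4.37 + 1/23.5) = 3.220 Ω.
V_A = 10.1 × 3.220/5.960 = 5.456 V.
Branch current I = V_A/R_a = 5.456/25.5 = 0.2140 A.

I ≈ 0.214 A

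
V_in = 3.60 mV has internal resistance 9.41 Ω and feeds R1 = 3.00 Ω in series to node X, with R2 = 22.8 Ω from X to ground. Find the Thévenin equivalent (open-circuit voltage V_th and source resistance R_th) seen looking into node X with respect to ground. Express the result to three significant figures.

V_th ≈ 2.33 mV, R_th ≈ 8.04 Ω

R1' = 9.41 + 3.00 = 12.41 Ω (source resistance + R1).
Open-circuit (no load on X): V_th = V_in · R2/(R1' + R2) = 3.60 × 22.8/(12.41 + 22.8) = 2.331 mV.
Zeroing V_in shorts the top of R1' to ground, so R_th = R1' ‖ R2 = 8.036 Ω.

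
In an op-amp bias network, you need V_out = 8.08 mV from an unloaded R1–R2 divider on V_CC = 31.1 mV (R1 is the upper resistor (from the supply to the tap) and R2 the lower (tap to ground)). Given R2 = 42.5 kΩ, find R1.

V_out/V_CC = R2/(R1+R2) = 0.2598.
R1 = R2·(1/k − 1) = 42.5 × 2.849 = 121.1 kΩ.

R1 ≈ 121 kΩ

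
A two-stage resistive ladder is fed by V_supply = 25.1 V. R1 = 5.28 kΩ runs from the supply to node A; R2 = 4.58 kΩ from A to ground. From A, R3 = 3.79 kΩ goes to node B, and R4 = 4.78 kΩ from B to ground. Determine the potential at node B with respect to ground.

V_B ≈ 5.06 V

Node A sees R2 in parallel with the series input of stage 2, R3 + R4 = 8.570 kΩ.
R2 ‖ (R3+R4) = 2.985 kΩ.
So V_A = 25.1 × 0.3611 = 9.065 V.
Stage 2 is unloaded, so V_B = V_A · R4/(R3+R4) = 9.065 × 4.78/8.570 = 5.056 V.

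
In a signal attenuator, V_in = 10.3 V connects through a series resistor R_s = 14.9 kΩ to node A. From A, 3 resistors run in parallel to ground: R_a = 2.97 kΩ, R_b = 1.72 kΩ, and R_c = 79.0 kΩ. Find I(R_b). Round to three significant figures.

I ≈ 0.403 mA

Parallel bank: R_p = 1/(1/2.97 + 1/1.72 + 1/79.0) = 1.074 kΩ.
V_A = 10.3 × 1.074/15.97 = 0.6928 V.
Branch current I = V_A/R_b = 0.6928/1.72 = 0.4028 mA.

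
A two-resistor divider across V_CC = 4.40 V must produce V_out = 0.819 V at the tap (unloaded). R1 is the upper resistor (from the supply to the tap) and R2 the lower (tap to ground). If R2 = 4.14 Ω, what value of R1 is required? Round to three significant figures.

Required fraction k = V_out/V_CC = 0.1861.
Rearranging, R1 = R2·(1−k)/k = 4.14 × 4.372 = 18.10 Ω.

R1 ≈ 18.1 Ω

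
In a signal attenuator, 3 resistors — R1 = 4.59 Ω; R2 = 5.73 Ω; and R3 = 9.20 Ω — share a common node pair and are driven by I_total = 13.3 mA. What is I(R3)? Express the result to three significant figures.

Total conductance ΣG = 1/4.59 + 1/5.73 + 1/9.20 = 0.5011 (units of 1/Ω).
Current divider: I(R3) = I_total · G_k/ΣG = 13.3 × (0.1087/0.5011) = 13.3 × 0.2169 = 2.885 mA.

I ≈ 2.89 mA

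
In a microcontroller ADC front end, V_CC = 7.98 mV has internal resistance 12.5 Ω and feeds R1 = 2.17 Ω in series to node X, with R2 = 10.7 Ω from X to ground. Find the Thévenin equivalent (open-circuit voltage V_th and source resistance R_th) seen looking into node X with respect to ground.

R1' = 12.5 + 2.17 = 14.67 Ω (source resistance + R1).
Open-circuit (no load on X): V_th = V_CC · R2/(R1' + R2) = 7.98 × 10.7/(14.67 + 10.7) = 3.366 mV.
Zeroing V_CC shorts the top of R1' to ground, so R_th = R1' ‖ R2 = 6.187 Ω.

V_th ≈ 3.37 mV, R_th ≈ 6.19 Ω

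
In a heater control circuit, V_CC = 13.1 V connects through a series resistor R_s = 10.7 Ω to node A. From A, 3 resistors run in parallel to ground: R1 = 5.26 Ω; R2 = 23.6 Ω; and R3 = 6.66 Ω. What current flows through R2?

Parallel bank: R_p = 1/(1/5.26 + 1/23.6 + 1/6.66) = 2.613 Ω.
V_A by voltage divider: V_A = 13.1 × 2.613/(10.7 + 2.613) = 2.572 V.
I(R2) = V_A / R2 = 2.572/23.6 = 0.1090 A.

I ≈ 0.109 A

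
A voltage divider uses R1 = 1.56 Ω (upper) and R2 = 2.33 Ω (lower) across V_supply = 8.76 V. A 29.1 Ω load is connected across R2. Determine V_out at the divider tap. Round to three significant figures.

First combine the lower leg with the load: R2 ‖ R_L = 2.157 Ω.
Voltage divider with the loaded lower leg: V_out = 8.76 × 2.157/(1.56 + 2.157) = 8.76 × 0.5803 = 5.084 V.

V_out ≈ 5.08 V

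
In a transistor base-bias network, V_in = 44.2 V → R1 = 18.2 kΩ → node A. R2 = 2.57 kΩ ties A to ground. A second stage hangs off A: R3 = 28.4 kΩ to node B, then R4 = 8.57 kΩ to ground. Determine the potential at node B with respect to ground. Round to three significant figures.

V_B ≈ 1.20 V

Looking into the second stage from A: R3 + R4 = 36.97 kΩ appears in parallel with R2.
Effective lower resistance at A: R2 ‖ 36.97 = 2.403 kΩ.
V_A = 44.2 × 2.403/(18.2 + 2.403) = 5.155 V.
Then the unloaded second divider: V_B = V_A × R4/(R3+R4) = 5.155 × 0.2318 = 1.195 V.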